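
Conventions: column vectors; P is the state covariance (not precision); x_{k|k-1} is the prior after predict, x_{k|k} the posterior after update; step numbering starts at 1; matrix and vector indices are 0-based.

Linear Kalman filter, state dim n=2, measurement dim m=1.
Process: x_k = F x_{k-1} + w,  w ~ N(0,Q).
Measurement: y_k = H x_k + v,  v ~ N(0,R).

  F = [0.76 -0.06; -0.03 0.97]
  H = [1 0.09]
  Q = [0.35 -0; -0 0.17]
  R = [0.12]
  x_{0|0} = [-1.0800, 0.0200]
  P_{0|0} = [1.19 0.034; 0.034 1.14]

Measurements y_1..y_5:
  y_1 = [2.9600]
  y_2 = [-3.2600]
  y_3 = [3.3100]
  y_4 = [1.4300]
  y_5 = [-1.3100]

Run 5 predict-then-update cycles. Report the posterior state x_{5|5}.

x_post = [-0.7776, 0.2272]

step 1: x^-=[-0.8220, 0.0518]  P^-=[1.0383 -0.0684; -0.0684 1.2417]  S=[1.1561]  K=[0.8928; 0.0375]  nu=[3.7773]  x^+=[2.5505, 0.1936]  P^+=[0.1168 -0.1071; -0.1071 1.2401]
step 2: x^-=[1.9268, 0.1113]  P^-=[0.4317 -0.1540; -0.1540 1.3431]  S=[0.5348]  K=[0.7812; -0.0619]  nu=[-5.1968]  x^+=[-2.1330, 0.4329]  P^+=[0.1053 -0.1281; -0.1281 1.3411]
step 3: x^-=[-1.6470, 0.4839]  P^-=[0.4273 -0.1751; -0.1751 1.4394]  S=[0.5275]  K=[0.7803; -0.0864]  nu=[4.9135]  x^+=[2.1868, 0.0592]  P^+=[0.1062 -0.1396; -0.1396 1.4354]
step 4: x^-=[1.6584, -0.0082]  P^-=[0.4292 -0.1891; -0.1891 1.5288]  S=[0.5276]  K=[0.7813; -0.0976]  nu=[-0.2277]  x^+=[1.4805, 0.0141]  P^+=[0.1072 -0.1489; -0.1489 1.5238]
step 5: x^-=[1.1244, -0.0308]  P^-=[0.4310 -0.2011; -0.2011 1.6125]  S=[0.5278]  K=[0.7822; -0.1061]  nu=[-2.4316]  x^+=[-0.7776, 0.2272]  P^+=[0.1080 -0.1573; -0.1573 1.6066]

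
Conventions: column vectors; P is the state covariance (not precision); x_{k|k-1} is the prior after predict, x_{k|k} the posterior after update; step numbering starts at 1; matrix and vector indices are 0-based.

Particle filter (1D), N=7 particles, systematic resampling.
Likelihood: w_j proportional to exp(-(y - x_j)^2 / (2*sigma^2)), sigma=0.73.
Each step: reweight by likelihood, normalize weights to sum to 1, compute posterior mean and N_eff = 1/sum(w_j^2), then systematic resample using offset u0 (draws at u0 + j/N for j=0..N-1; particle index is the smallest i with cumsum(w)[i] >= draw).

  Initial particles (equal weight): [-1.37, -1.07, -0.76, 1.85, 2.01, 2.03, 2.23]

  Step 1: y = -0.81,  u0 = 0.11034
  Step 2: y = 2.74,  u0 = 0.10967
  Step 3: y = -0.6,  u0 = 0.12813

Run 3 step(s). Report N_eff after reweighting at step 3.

step 1: w=[0.2776, 0.3497, 0.3717, 0.0005, 0.0002, 0.0002, 0.0001]  mean=-1.0352  Neff=2.9626  idx=[0, 0, 1, 1, 2, 2, 2]
step 2: w=[0.0039, 0.0039, 0.0365, 0.0365, 0.3063, 0.3063, 0.3063]  mean=-0.7875  Neff=3.5180  idx=[4, 4, 5, 5, 5, 6, 6]
step 3: w=[0.1429, 0.1429, 0.1429, 0.1429, 0.1429, 0.1429, 0.1429]  mean=-0.7600  Neff=7.0000  idx=[0, 1, 2, 3, 4, 5, 6]

N_eff = 7.0000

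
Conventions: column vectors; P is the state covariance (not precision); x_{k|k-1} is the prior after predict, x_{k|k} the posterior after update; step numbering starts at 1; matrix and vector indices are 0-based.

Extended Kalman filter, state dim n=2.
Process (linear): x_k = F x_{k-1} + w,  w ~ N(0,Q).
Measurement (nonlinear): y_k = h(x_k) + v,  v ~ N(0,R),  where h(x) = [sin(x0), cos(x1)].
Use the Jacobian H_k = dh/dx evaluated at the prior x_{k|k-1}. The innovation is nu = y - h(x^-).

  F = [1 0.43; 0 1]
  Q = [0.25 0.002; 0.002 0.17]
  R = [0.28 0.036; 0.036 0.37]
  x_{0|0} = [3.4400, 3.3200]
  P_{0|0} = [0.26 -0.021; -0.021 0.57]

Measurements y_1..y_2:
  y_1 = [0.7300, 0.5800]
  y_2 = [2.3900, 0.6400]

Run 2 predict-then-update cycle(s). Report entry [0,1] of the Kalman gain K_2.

step 1: x^-=[4.8676, 3.3200]  P^-=[0.5973 0.2261; 0.2261 0.7400]  H_jac=[0.1546 0.0000; 0.0000 0.1775]  S=[0.2943 0.0422; 0.0422 0.3933]  K=[0.3038 0.0694; 0.0720 0.3262]  nu=[1.7180, 1.5641]  x^+=[5.4982, 3.9539]  P^+=[0.5665 0.2064; 0.2064 0.6947]
step 2: x^-=[7.1983, 3.9539]  P^-=[1.1224 0.5071; 0.5071 0.8647]  H_jac=[0.6097 0.0000; 0.0000 0.7258]  S=[0.6972 0.2604; 0.2604 0.8255]  K=[0.9238 0.1544; 0.1808 0.7032]  nu=[1.5974, 1.3279]  x^+=[8.8791, 5.1764]  P^+=[0.4334 0.1245; 0.1245 0.3674]

K[0,1] = 0.1544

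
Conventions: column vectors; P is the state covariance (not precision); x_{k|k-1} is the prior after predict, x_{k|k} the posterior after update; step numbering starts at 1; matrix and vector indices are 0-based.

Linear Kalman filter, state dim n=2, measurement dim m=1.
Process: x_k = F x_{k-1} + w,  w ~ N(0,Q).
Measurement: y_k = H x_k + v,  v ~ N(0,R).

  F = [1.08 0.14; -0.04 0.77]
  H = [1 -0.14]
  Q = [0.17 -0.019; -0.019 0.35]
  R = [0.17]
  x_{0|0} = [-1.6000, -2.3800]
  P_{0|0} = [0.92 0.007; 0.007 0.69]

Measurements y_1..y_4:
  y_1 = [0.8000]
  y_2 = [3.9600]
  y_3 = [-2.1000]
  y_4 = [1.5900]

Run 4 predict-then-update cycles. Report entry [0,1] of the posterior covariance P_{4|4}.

step 1: x^-=[-2.0612, -1.7686]  P^-=[1.2587 0.0214; 0.0214 0.7601]  S=[1.4376]  K=[0.8735; -0.0591]  nu=[2.6136]  x^+=[0.2217, -1.9231]  P^+=[0.1619 0.0957; 0.0957 0.7551]
step 2: x^-=[-0.0298, -1.4897]  P^-=[0.4026 0.1344; 0.1344 0.7921]  S=[0.5504]  K=[0.6971; 0.0428]  nu=[3.7812]  x^+=[2.6063, -1.3280]  P^+=[0.1350 0.1180; 0.1180 0.7911]
step 3: x^-=[2.6288, -1.1268]  P^-=[0.3787 0.1579; 0.1579 0.8120]  S=[0.5204]  K=[0.6852; 0.0850]  nu=[-4.8866]  x^+=[-0.7196, -1.5423]  P^+=[0.1344 0.1276; 0.1276 0.8082]
step 4: x^-=[-0.9931, -1.1588]  P^-=[0.3811 0.1677; 0.1677 0.8215]  S=[0.5203]  K=[0.6874; 0.1013]  nu=[2.4209]  x^+=[0.6711, -0.9136]  P^+=[0.1353 0.1315; 0.1315 0.8162]

P_post[0,1] = 0.1315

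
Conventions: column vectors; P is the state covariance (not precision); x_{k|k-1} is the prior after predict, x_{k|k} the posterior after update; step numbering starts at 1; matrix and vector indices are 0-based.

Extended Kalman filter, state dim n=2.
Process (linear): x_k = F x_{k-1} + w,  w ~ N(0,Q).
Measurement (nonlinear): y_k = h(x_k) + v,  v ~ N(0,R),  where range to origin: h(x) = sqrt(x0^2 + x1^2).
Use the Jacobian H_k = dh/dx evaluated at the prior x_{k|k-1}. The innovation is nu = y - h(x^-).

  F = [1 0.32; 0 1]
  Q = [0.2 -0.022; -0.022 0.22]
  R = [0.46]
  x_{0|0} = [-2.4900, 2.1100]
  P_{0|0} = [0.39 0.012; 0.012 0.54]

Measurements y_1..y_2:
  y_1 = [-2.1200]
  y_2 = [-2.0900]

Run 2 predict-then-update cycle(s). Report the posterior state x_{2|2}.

step 1: x^-=[-1.8148, 2.1100]  P^-=[0.6530 0.1628; 0.1628 0.7600]  H_jac=[-0.6521 0.7581]  S=[1.0135]  K=[-0.2983; 0.4638]  nu=[-4.9031]  x^+=[-0.3521, -0.1639]  P^+=[0.5628 0.3030; 0.3030 0.5420]
step 2: x^-=[-0.4045, -0.1639]  P^-=[1.0122 0.4545; 0.4545 0.7620]  H_jac=[-0.9268 -0.3755]  S=[1.7533]  K=[-0.6324; -0.4034]  nu=[-2.5264]  x^+=[1.1933, 0.8554]  P^+=[0.3110 0.0071; 0.0071 0.4766]

x_post = [1.1933, 0.8554]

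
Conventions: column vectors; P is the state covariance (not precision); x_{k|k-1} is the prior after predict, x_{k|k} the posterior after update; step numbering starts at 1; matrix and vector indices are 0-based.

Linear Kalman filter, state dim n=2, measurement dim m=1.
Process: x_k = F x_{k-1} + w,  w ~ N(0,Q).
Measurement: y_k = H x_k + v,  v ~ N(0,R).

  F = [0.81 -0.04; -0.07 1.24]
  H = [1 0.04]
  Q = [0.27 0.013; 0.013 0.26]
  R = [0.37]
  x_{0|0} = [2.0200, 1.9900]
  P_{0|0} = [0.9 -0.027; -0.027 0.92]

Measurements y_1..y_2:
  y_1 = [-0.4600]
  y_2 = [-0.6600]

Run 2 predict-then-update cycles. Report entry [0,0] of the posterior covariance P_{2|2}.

step 1: x^-=[1.5566, 2.3262]  P^-=[0.8637 -0.1109; -0.1109 1.6837]  S=[1.2275]  K=[0.7000; -0.0354]  nu=[-2.1096]  x^+=[0.0798, 2.4010]  P^+=[0.2622 -0.0804; -0.0804 1.6821]
step 2: x^-=[-0.0314, 2.9716]  P^-=[0.4499 -0.1663; -0.1663 2.8617]  S=[0.8112]  K=[0.5465; -0.0639]  nu=[-0.7475]  x^+=[-0.4398, 3.0194]  P^+=[0.2077 -0.1380; -0.1380 2.8584]

P_post[0,0] = 0.2077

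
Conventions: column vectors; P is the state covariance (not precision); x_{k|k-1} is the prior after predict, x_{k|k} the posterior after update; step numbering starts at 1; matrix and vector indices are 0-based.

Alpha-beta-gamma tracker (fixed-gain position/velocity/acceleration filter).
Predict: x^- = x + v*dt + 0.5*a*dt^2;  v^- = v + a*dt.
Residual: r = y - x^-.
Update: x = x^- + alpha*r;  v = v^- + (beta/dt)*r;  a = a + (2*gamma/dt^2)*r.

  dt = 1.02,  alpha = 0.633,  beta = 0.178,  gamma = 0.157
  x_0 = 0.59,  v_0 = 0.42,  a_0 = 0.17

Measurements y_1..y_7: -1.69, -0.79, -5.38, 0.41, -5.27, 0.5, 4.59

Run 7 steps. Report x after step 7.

x_post = 2.3443

step 1: x_pred=1.1068  r=-2.7968  x^+=-0.6636  v^+=0.1053  a^+=-0.6741
step 2: x_pred=-0.9068  r=0.1168  x^+=-0.8329  v^+=-0.5619  a^+=-0.6389
step 3: x_pred=-1.7383  r=-3.6417  x^+=-4.0435  v^+=-1.8490  a^+=-1.7379
step 4: x_pred=-6.8336  r=7.2436  x^+=-2.2484  v^+=-2.3576  a^+=0.4482
step 5: x_pred=-4.4200  r=-0.8500  x^+=-4.9581  v^+=-2.0488  a^+=0.1917
step 6: x_pred=-6.9481  r=7.4481  x^+=-2.2335  v^+=-0.5535  a^+=2.4396
step 7: x_pred=-1.5289  r=6.1189  x^+=2.3443  v^+=3.0027  a^+=4.2863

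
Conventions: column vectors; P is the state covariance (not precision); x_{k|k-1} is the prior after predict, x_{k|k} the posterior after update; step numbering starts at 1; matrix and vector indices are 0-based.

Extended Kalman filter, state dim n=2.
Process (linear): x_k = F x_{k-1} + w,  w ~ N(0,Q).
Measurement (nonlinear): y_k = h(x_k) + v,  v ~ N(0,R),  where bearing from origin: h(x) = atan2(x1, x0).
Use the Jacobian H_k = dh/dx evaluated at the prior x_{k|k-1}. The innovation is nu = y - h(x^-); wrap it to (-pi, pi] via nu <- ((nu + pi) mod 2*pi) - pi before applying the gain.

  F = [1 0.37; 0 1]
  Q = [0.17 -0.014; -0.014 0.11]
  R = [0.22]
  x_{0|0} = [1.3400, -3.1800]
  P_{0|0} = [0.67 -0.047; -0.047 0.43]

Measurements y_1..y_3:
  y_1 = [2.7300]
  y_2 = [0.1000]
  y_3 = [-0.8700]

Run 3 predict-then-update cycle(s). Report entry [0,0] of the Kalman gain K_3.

step 1: x^-=[0.1634, -3.1800]  P^-=[0.8641 0.0981; 0.0981 0.5400]  H_jac=[0.3136 0.0161]  S=[0.3061]  K=[0.8904; 0.1289]  nu=[-2.0337]  x^+=[-1.6475, -3.4422]  P^+=[0.6214 0.0630; 0.0630 0.5349]
step 2: x^-=[-2.9211, -3.4422]  P^-=[0.9112 0.2469; 0.2469 0.6449]  H_jac=[0.1689 -0.1433]  S=[0.2473]  K=[0.4792; -0.2052]  nu=[2.3745]  x^+=[-1.7832, -3.9294]  P^+=[0.8544 0.2712; 0.2712 0.6345]
step 3: x^-=[-3.2371, -3.9294]  P^-=[1.3119 0.4920; 0.4920 0.7445]  H_jac=[0.1516 -0.1249]  S=[0.2431]  K=[0.5653; -0.0757]  nu=[1.3899]  x^+=[-2.4514, -4.0346]  P^+=[1.2342 0.5024; 0.5024 0.7431]

K[0,0] = 0.5653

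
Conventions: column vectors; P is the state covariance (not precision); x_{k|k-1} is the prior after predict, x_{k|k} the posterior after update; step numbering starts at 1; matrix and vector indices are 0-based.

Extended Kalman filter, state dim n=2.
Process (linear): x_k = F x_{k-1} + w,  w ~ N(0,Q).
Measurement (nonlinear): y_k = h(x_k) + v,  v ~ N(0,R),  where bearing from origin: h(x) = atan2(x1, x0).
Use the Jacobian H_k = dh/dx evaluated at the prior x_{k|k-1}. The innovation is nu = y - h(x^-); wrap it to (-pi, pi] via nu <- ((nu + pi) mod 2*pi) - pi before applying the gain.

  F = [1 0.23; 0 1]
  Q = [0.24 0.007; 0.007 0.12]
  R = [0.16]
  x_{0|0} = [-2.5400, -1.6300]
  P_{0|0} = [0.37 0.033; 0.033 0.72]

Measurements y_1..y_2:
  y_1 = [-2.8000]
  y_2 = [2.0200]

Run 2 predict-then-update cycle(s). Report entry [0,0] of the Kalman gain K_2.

K[0,0] = 0.0808

step 1: x^-=[-2.9149, -1.6300]  P^-=[0.6633 0.2056; 0.2056 0.8400]  H_jac=[0.1461 -0.2613]  S=[0.2158]  K=[0.2002; -0.8779]  nu=[-0.1683]  x^+=[-2.9486, -1.4823]  P^+=[0.6546 0.2435; 0.2435 0.6737]
step 2: x^-=[-3.2895, -1.4823]  P^-=[1.0423 0.4055; 0.4055 0.7937]  H_jac=[0.1139 -0.2527]  S=[0.2009]  K=[0.0808; -0.7686]  nu=[-1.5449]  x^+=[-3.4143, -0.2948]  P^+=[1.0410 0.4179; 0.4179 0.6750]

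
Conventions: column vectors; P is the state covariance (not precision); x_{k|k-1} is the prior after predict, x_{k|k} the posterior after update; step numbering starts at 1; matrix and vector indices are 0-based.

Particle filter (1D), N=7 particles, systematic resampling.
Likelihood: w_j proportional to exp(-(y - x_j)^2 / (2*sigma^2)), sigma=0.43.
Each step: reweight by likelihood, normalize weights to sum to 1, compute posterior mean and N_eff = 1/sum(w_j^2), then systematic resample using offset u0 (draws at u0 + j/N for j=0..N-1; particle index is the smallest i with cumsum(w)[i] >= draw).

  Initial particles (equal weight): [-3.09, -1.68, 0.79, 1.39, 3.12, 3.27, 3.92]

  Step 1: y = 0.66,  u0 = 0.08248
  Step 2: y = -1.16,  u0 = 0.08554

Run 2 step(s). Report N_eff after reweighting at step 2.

step 1: w=[0.0000, 0.0000, 0.8014, 0.1986, 0.0000, 0.0000, 0.0000]  mean=0.9091  Neff=1.4668  idx=[2, 2, 2, 2, 2, 2, 3]
step 2: w=[0.1666, 0.1666, 0.1666, 0.1666, 0.1666, 0.1666, 0.0001]  mean=0.7901  Neff=6.0013  idx=[0, 1, 2, 3, 3, 4, 5]

N_eff = 6.0013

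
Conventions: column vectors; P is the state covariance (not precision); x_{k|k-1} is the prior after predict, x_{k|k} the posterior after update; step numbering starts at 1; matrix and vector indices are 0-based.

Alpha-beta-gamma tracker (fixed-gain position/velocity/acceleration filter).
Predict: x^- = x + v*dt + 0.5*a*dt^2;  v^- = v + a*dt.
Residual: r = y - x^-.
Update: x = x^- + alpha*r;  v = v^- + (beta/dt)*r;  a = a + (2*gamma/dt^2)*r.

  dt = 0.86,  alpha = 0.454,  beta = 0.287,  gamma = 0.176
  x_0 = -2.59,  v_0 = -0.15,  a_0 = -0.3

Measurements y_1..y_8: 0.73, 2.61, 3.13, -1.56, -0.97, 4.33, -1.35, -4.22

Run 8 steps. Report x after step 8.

x_post = -7.1738

step 1: x_pred=-2.8299  r=3.5599  x^+=-1.2137  v^+=0.7800  a^+=1.3943
step 2: x_pred=-0.0273  r=2.6373  x^+=1.1700  v^+=2.8592  a^+=2.6495
step 3: x_pred=4.6088  r=-1.4788  x^+=3.9374  v^+=4.6443  a^+=1.9457
step 4: x_pred=8.6510  r=-10.2110  x^+=4.0152  v^+=2.9099  a^+=-2.9141
step 5: x_pred=5.4401  r=-6.4101  x^+=2.5299  v^+=-1.7354  a^+=-5.9649
step 6: x_pred=-1.1683  r=5.4983  x^+=1.3279  v^+=-5.0302  a^+=-3.3481
step 7: x_pred=-4.2362  r=2.8862  x^+=-2.9259  v^+=-6.9464  a^+=-1.9744
step 8: x_pred=-9.6299  r=5.4099  x^+=-7.1738  v^+=-6.8390  a^+=0.6003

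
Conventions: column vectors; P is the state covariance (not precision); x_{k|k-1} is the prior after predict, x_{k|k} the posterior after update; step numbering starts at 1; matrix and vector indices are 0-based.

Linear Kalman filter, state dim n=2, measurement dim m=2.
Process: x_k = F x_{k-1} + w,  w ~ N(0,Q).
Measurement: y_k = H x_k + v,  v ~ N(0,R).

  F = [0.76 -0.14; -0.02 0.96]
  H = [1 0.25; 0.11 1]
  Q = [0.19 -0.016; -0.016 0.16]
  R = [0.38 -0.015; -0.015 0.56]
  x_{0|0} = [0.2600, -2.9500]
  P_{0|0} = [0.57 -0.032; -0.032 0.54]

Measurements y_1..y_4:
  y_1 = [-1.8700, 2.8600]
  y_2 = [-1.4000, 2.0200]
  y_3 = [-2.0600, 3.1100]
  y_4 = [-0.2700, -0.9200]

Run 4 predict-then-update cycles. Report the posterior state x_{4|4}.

x_post = [-1.0481, 0.8387]

step 1: x^-=[0.6106, -2.8372]  P^-=[0.5366 -0.1207; -0.1207 0.6591]  S=[0.8975 0.0848; 0.0848 1.1991]  K=[0.5730 -0.0919; -0.0018 0.5388]  nu=[-1.7713, 5.6300]  x^+=[-0.9220, 0.1991]  P^+=[0.2408 -0.0866; -0.0866 0.3112]
step 2: x^-=[-0.7286, 0.2096]  P^-=[0.3536 -0.1249; -0.1249 0.4503]  S=[0.6993 0.0081; 0.0081 0.9871]  K=[0.4620 -0.0909; -0.0228 0.4424]  nu=[-0.7238, 1.8905]  x^+=[-1.2349, 1.0625]  P^+=[0.1968 -0.0795; -0.0795 0.2569]
step 3: x^-=[-1.0873, 1.0447]  P^-=[0.3256 -0.1117; -0.1117 0.3998]  S=[0.6748 0.0060; 0.0060 0.9392]  K=[0.4419 -0.0836; -0.0211 0.4128]  nu=[-1.2339, 2.1849]  x^+=[-1.8154, 1.9726]  P^+=[0.1877 -0.0741; -0.0741 0.2396]
step 4: x^-=[-1.6558, 1.9300]  P^-=[0.3189 -0.1053; -0.1053 0.3838]  S=[0.6702 0.0078; 0.0078 0.9244]  K=[0.4374 -0.0797; -0.0187 0.4027]  nu=[0.9033, -2.6679]  x^+=[-1.0481, 0.8387]  P^+=[0.1853 -0.0716; -0.0716 0.2337]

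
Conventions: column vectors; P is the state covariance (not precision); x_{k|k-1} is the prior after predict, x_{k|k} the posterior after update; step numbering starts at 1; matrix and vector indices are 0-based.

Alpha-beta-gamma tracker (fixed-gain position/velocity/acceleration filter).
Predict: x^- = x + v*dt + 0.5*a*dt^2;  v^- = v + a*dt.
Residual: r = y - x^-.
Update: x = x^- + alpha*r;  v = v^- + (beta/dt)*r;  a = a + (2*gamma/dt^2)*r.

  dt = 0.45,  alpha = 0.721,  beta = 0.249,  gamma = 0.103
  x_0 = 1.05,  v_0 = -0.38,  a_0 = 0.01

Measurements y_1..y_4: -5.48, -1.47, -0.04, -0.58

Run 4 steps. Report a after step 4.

a_post = 4.7200

step 1: x_pred=0.8800  r=-6.3600  x^+=-3.7056  v^+=-3.8947  a^+=-6.4599
step 2: x_pred=-6.1122  r=4.6422  x^+=-2.7652  v^+=-4.2330  a^+=-1.7375
step 3: x_pred=-4.8459  r=4.8059  x^+=-1.3809  v^+=-2.3555  a^+=3.1515
step 4: x_pred=-2.1218  r=1.5418  x^+=-1.0102  v^+=-0.0842  a^+=4.7200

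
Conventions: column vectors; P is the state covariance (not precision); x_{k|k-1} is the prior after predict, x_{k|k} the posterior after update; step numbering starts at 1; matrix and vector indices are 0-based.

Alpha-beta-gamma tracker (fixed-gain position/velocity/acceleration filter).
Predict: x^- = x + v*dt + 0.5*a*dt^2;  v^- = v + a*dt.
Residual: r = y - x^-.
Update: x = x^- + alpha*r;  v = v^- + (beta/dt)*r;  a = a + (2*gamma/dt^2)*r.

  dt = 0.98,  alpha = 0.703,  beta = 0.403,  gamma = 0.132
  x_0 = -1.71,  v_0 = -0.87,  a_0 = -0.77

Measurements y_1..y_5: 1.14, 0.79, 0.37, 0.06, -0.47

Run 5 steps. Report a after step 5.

step 1: x_pred=-2.9324  r=4.0724  x^+=-0.0695  v^+=0.0501  a^+=0.3494
step 2: x_pred=0.1474  r=0.6426  x^+=0.5991  v^+=0.6568  a^+=0.5261
step 3: x_pred=1.4954  r=-1.1254  x^+=0.7042  v^+=0.7095  a^+=0.2167
step 4: x_pred=1.5037  r=-1.4437  x^+=0.4888  v^+=0.3283  a^+=-0.1801
step 5: x_pred=0.7240  r=-1.1940  x^+=-0.1154  v^+=-0.3392  a^+=-0.5083

a_post = -0.5083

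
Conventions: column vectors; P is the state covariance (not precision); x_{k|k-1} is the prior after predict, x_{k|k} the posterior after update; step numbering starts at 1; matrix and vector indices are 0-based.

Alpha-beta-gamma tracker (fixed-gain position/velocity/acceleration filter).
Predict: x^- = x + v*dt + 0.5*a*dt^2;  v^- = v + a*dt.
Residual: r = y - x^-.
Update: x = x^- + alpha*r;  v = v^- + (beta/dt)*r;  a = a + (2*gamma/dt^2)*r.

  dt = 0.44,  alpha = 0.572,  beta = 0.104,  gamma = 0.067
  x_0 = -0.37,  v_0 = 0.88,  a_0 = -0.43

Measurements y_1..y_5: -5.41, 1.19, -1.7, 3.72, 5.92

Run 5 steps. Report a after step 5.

a_post = 6.6824

step 1: x_pred=-0.0244  r=-5.3856  x^+=-3.1050  v^+=-0.5822  a^+=-4.1576
step 2: x_pred=-3.7636  r=4.9536  x^+=-0.9301  v^+=-1.2407  a^+=-0.7290
step 3: x_pred=-1.5466  r=-0.1534  x^+=-1.6343  v^+=-1.5977  a^+=-0.8352
step 4: x_pred=-2.4182  r=6.1382  x^+=1.0929  v^+=-0.5143  a^+=3.4133
step 5: x_pred=1.1970  r=4.7230  x^+=3.8985  v^+=2.1039  a^+=6.6824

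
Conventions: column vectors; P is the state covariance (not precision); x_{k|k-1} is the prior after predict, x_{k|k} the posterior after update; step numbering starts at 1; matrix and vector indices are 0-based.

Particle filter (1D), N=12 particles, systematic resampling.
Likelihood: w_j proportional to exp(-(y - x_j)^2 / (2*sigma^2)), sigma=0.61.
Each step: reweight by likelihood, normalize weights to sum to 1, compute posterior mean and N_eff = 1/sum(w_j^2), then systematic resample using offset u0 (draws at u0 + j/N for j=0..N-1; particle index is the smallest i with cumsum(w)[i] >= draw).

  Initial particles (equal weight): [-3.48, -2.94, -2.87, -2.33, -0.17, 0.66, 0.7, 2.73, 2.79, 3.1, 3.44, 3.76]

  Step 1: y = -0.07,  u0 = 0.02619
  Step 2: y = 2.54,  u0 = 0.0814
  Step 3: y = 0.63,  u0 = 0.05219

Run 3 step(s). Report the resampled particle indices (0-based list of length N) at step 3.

resampled_idx = [0, 1, 2, 3, 4, 5, 6, 7, 8, 9, 10, 11]

step 1: w=[0.0000, 0.0000, 0.0000, 0.0005, 0.5119, 0.2536, 0.2339, 0.0000, 0.0000, 0.0000, 0.0000, 0.0000]  mean=0.2428  Neff=2.6240  idx=[4, 4, 4, 4, 4, 4, 5, 5, 5, 6, 6, 6]
step 2: w=[0.0009, 0.0009, 0.0009, 0.0009, 0.0009, 0.0009, 0.1493, 0.1493, 0.1493, 0.1823, 0.1823, 0.1823]  mean=0.6774  Neff=6.0050  idx=[6, 7, 7, 8, 8, 9, 9, 10, 10, 11, 11, 11]
step 3: w=[0.0836, 0.0836, 0.0836, 0.0836, 0.0836, 0.0831, 0.0831, 0.0831, 0.0831, 0.0831, 0.0831, 0.0831]  mean=0.6833  Neff=11.9999  idx=[0, 1, 2, 3, 4, 5, 6, 7, 8, 9, 10, 11]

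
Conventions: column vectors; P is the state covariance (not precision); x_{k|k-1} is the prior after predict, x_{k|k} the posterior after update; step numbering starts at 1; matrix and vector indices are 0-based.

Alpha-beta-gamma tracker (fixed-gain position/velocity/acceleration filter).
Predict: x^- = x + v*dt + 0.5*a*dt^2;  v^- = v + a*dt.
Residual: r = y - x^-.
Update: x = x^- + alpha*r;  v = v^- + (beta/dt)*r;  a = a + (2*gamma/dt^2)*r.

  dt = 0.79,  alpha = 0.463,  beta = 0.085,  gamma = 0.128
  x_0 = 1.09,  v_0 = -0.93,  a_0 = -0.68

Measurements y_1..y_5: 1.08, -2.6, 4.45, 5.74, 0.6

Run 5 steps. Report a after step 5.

a_post = 3.1799

step 1: x_pred=0.1431  r=0.9369  x^+=0.5769  v^+=-1.3664  a^+=-0.2957
step 2: x_pred=-0.5948  r=-2.0052  x^+=-1.5232  v^+=-1.8157  a^+=-1.1182
step 3: x_pred=-3.3066  r=7.7566  x^+=0.2847  v^+=-1.8645  a^+=2.0635
step 4: x_pred=-0.5444  r=6.2844  x^+=2.3653  v^+=0.4418  a^+=4.6413
step 5: x_pred=4.1626  r=-3.5626  x^+=2.5131  v^+=3.7251  a^+=3.1799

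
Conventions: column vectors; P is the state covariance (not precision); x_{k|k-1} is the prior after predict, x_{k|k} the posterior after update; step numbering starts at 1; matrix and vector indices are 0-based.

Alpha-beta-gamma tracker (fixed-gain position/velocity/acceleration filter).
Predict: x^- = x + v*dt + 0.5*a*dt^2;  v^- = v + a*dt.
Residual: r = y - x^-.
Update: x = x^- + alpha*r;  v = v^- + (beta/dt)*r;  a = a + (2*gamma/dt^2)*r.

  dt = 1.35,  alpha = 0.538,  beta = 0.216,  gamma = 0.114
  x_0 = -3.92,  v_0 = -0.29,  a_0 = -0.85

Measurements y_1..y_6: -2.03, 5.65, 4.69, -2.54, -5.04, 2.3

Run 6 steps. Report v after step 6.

step 1: x_pred=-5.0861  r=3.0561  x^+=-3.4419  v^+=-0.9485  a^+=-0.4677
step 2: x_pred=-5.1486  r=10.7986  x^+=0.6611  v^+=0.1479  a^+=0.8833
step 3: x_pred=1.6656  r=3.0244  x^+=3.2927  v^+=1.8242  a^+=1.2616
step 4: x_pred=6.9050  r=-9.4450  x^+=1.8236  v^+=2.0162  a^+=0.0800
step 5: x_pred=4.6184  r=-9.6584  x^+=-0.5778  v^+=0.5789  a^+=-1.1283
step 6: x_pred=-0.8245  r=3.1245  x^+=0.8565  v^+=-0.4444  a^+=-0.7374

v_post = -0.4444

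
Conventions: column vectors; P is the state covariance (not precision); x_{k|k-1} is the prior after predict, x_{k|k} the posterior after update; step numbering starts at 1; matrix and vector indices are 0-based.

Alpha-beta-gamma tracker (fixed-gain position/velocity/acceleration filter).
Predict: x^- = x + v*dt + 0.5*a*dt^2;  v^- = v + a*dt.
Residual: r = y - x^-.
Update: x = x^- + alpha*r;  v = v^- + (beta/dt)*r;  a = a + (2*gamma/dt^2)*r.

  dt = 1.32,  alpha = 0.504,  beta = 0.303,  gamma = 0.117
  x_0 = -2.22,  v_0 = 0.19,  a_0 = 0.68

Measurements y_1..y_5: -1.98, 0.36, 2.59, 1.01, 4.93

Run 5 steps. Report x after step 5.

x_post = 5.5652

step 1: x_pred=-1.3768  r=-0.6032  x^+=-1.6808  v^+=0.9491  a^+=0.5990
step 2: x_pred=0.0939  r=0.2661  x^+=0.2280  v^+=1.8009  a^+=0.6347
step 3: x_pred=3.1582  r=-0.5682  x^+=2.8718  v^+=2.5083  a^+=0.5584
step 4: x_pred=6.6693  r=-5.6593  x^+=3.8170  v^+=1.9464  a^+=-0.2016
step 5: x_pred=6.2106  r=-1.2806  x^+=5.5652  v^+=1.3863  a^+=-0.3736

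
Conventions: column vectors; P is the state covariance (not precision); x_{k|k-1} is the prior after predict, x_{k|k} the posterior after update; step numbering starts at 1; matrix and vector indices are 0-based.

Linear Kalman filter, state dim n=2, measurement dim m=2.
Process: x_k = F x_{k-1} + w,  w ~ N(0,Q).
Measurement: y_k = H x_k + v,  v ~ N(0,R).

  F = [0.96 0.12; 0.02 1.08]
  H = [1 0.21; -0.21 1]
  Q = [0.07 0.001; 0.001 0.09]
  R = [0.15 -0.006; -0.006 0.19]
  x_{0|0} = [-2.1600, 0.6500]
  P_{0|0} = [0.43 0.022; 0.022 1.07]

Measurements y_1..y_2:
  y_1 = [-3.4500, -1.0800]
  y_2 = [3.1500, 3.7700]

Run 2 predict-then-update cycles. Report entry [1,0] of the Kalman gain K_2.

K[1,0] = 0.1674

step 1: x^-=[-1.9956, 0.6588]  P^-=[0.4868 0.1708; 0.1708 1.3392]  S=[0.7676 0.3363; 0.3363 1.4789]  K=[0.7337 -0.1205; 0.2253 0.8300]  nu=[-1.5927, -2.1579]  x^+=[-2.9042, -1.4911]  P^+=[0.1116 -0.0039; -0.0039 0.1555]
step 2: x^-=[-2.9670, -1.6685]  P^-=[0.1742 0.0193; 0.0193 0.2713]  S=[0.3443 0.0328; 0.0328 0.4609]  K=[0.5249 -0.0749; 0.1674 0.5679]  nu=[6.4674, 4.8154]  x^+=[0.0670, 2.1489]  P^+=[0.0793 -0.0007; -0.0007 0.1068]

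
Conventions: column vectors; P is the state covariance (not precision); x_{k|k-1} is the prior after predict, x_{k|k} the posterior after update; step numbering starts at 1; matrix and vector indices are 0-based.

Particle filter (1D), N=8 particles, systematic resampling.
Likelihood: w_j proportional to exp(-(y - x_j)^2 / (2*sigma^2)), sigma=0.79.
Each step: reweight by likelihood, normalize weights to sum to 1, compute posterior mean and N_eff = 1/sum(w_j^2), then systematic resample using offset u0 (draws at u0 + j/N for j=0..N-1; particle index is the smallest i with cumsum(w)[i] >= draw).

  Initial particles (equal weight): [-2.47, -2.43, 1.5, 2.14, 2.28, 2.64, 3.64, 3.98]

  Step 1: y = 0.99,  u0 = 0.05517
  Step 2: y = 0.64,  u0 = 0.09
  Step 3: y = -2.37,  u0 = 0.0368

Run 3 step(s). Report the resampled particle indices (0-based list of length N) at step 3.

resampled_idx = [0, 0, 1, 2, 3, 3, 4, 5]

step 1: w=[0.0000, 0.0001, 0.5273, 0.2251, 0.1712, 0.0733, 0.0023, 0.0005]  mean=1.8671  Neff=2.7511  idx=[2, 2, 2, 2, 3, 3, 4, 5]
step 2: w=[0.2049, 0.2049, 0.2049, 0.2049, 0.0611, 0.0611, 0.0430, 0.0150]  mean=1.6289  Neff=5.6323  idx=[0, 1, 1, 2, 2, 3, 4, 6]
step 3: w=[0.1662, 0.1662, 0.1662, 0.1662, 0.1662, 0.1662, 0.0023, 0.0008]  mean=1.5021  Neff=6.0368  idx=[0, 0, 1, 2, 3, 3, 4, 5]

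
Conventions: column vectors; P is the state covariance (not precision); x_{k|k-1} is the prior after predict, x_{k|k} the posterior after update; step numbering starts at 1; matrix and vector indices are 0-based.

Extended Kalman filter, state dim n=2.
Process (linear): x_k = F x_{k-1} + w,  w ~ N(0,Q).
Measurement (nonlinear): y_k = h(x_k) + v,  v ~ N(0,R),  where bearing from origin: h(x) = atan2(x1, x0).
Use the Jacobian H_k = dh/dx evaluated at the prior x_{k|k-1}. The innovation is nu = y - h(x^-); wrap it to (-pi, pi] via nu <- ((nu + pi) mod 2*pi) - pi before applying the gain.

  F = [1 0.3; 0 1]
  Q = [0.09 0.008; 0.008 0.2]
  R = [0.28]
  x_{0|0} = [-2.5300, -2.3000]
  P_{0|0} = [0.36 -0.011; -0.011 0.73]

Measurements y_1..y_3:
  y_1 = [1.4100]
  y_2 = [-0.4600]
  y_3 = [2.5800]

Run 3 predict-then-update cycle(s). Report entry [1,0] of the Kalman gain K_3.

step 1: x^-=[-3.2200, -2.3000]  P^-=[0.5091 0.2160; 0.2160 0.9300]  H_jac=[0.1469 -0.2056]  S=[0.3173]  K=[0.0957; -0.5028]  nu=[-2.3518]  x^+=[-3.4451, -1.1175]  P^+=[0.5062 0.2313; 0.2313 0.8498]
step 2: x^-=[-3.7803, -1.1175]  P^-=[0.8114 0.4942; 0.4942 1.0498]  H_jac=[0.0719 -0.2433]  S=[0.3290]  K=[-0.1880; -0.6682]  nu=[2.3942]  x^+=[-4.2305, -2.7172]  P^+=[0.7998 0.4529; 0.4529 0.9029]
step 3: x^-=[-5.0457, -2.7172]  P^-=[1.2428 0.7317; 0.7317 1.1029]  H_jac=[0.0827 -0.1536]  S=[0.2959]  K=[-0.0324; -0.3680]  nu=[-1.0556]  x^+=[-5.0114, -2.3287]  P^+=[1.2425 0.7282; 0.7282 1.0628]

K[1,0] = -0.3680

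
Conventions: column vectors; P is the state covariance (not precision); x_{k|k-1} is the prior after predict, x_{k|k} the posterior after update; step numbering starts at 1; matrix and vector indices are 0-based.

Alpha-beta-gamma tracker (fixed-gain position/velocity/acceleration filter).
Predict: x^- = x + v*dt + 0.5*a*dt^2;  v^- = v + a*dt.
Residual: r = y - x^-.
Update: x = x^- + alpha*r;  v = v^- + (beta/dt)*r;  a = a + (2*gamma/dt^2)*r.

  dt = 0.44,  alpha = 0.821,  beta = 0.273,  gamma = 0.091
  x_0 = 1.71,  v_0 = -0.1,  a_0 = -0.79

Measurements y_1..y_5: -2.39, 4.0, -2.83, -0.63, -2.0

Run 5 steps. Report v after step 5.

step 1: x_pred=1.5895  r=-3.9795  x^+=-1.6777  v^+=-2.9167  a^+=-4.5311
step 2: x_pred=-3.3996  r=7.3996  x^+=2.6755  v^+=-0.3193  a^+=2.4252
step 3: x_pred=2.7697  r=-5.5997  x^+=-1.8276  v^+=-2.7266  a^+=-2.8390
step 4: x_pred=-3.3022  r=2.6722  x^+=-1.1083  v^+=-2.3178  a^+=-0.3270
step 5: x_pred=-2.1598  r=0.1598  x^+=-2.0286  v^+=-2.3625  a^+=-0.1768

v_post = -2.3625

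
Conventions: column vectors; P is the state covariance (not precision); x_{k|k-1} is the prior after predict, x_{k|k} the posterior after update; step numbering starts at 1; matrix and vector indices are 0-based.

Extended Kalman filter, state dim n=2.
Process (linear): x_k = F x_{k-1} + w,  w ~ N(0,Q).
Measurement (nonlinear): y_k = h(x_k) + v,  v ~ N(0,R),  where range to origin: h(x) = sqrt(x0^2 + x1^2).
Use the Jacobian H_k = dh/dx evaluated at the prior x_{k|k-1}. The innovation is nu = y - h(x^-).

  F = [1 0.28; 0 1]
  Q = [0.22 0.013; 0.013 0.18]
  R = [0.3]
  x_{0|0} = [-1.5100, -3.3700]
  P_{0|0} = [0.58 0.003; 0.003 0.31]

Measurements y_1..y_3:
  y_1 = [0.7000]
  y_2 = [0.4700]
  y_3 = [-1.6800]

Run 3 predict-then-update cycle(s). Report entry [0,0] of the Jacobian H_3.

H_jac[0,0] = -0.5826

step 1: x^-=[-2.4536, -3.3700]  P^-=[0.8260 0.1028; 0.1028 0.4900]  H_jac=[-0.5886 -0.8084]  S=[1.0042]  K=[-0.5669; -0.4547]  nu=[-3.4686]  x^+=[-0.4873, -1.7928]  P^+=[0.5033 -0.1561; -0.1561 0.2824]
step 2: x^-=[-0.9893, -1.7928]  P^-=[0.6580 -0.0640; -0.0640 0.4624]  H_jac=[-0.4832 -0.8755]  S=[0.7539]  K=[-0.3474; -0.4960]  nu=[-1.5776]  x^+=[-0.4413, -1.0104]  P^+=[0.5670 -0.1939; -0.1939 0.2769]
step 3: x^-=[-0.7242, -1.0104]  P^-=[0.7002 -0.1033; -0.1033 0.4569]  H_jac=[-0.5826 -0.8128]  S=[0.7416]  K=[-0.4368; -0.4196]  nu=[-2.9231]  x^+=[0.5525, 0.2162]  P^+=[0.5587 -0.2393; -0.2393 0.3264]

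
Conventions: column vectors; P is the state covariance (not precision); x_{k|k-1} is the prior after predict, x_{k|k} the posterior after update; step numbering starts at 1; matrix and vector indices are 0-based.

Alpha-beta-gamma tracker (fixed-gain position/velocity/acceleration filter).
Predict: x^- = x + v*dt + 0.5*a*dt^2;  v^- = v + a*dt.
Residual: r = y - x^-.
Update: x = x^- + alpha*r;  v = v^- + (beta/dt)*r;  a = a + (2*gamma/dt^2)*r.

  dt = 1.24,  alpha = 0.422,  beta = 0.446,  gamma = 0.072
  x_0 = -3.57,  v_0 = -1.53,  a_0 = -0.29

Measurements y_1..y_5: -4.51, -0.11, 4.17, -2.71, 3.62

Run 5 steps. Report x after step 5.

x_post = 4.5827

step 1: x_pred=-5.6902  r=1.1802  x^+=-5.1921  v^+=-1.4651  a^+=-0.1795
step 2: x_pred=-7.1469  r=7.0369  x^+=-4.1773  v^+=0.8433  a^+=0.4795
step 3: x_pred=-2.7629  r=6.9329  x^+=0.1628  v^+=3.9316  a^+=1.1288
step 4: x_pred=5.9058  r=-8.6158  x^+=2.2699  v^+=2.2324  a^+=0.3219
step 5: x_pred=5.2856  r=-1.6656  x^+=4.5827  v^+=2.0325  a^+=0.1660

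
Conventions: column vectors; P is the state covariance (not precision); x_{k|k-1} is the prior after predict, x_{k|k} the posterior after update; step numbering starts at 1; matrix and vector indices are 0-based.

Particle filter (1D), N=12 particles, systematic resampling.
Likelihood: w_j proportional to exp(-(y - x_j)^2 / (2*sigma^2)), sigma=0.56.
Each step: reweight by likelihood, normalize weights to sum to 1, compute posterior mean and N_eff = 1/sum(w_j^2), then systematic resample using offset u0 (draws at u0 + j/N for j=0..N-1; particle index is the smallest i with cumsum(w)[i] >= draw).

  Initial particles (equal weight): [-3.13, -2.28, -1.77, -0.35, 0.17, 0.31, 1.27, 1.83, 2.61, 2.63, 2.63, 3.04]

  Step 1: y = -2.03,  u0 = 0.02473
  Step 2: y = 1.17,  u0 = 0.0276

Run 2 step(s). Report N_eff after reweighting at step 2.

step 1: w=[0.0741, 0.4618, 0.4581, 0.0057, 0.0002, 0.0001, 0.0000, 0.0000, 0.0000, 0.0000, 0.0000, 0.0000]  mean=-2.0977  Neff=2.3329  idx=[0, 1, 1, 1, 1, 1, 1, 2, 2, 2, 2, 2]
step 2: w=[0.0000, 0.0011, 0.0011, 0.0011, 0.0011, 0.0011, 0.0011, 0.1987, 0.1987, 0.1987, 0.1987, 0.1987]  mean=-1.7734  Neff=5.0665  idx=[7, 7, 7, 8, 8, 9, 9, 10, 10, 10, 11, 11]

N_eff = 5.0665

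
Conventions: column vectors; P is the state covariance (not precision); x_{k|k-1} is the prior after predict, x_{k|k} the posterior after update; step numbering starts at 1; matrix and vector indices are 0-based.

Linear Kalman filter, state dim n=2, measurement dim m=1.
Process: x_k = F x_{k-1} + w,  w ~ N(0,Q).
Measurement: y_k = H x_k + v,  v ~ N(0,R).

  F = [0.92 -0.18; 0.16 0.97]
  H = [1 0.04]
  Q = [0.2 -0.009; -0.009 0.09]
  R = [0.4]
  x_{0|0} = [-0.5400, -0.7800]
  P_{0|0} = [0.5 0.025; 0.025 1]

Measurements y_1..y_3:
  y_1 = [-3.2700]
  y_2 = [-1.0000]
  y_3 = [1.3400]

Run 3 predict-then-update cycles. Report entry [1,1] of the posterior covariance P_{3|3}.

P_post[1,1] = 0.9743

step 1: x^-=[-0.3564, -0.8430]  P^-=[0.6473 -0.0884; -0.0884 1.0515]  S=[1.0419]  K=[0.6179; -0.0445]  nu=[-2.8799]  x^+=[-2.1358, -0.7149]  P^+=[0.2495 -0.0598; -0.0598 1.0494]
step 2: x^-=[-1.8363, -1.0352]  P^-=[0.4650 -0.2071; -0.2071 1.0652]  S=[0.8501]  K=[0.5372; -0.1935]  nu=[0.8777]  x^+=[-1.3648, -1.2050]  P^+=[0.2196 -0.1187; -0.1187 1.0334]
step 3: x^-=[-1.0387, -1.3872]  P^-=[0.4587 -0.2596; -0.2596 1.0311]  S=[0.8396]  K=[0.5340; -0.2601]  nu=[2.4342]  x^+=[0.2611, -2.0204]  P^+=[0.2193 -0.1430; -0.1430 0.9743]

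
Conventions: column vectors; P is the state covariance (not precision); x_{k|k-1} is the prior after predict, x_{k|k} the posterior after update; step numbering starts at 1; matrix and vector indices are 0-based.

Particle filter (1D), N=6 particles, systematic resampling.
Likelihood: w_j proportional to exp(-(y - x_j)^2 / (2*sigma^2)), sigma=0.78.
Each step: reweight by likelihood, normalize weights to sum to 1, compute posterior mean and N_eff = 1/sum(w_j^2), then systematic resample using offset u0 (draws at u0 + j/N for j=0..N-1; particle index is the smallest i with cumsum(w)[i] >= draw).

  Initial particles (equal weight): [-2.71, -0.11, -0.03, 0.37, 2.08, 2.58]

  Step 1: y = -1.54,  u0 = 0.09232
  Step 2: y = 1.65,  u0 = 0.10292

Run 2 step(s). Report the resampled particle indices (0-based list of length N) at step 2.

step 1: w=[0.4545, 0.2608, 0.2149, 0.0698, 0.0000, 0.0000]  mean=-1.2408  Neff=3.0713  idx=[0, 0, 0, 1, 2, 2]
step 2: w=[0.0000, 0.0000, 0.0000, 0.2851, 0.3575, 0.3575]  mean=-0.0528  Neff=2.9689  idx=[3, 3, 4, 4, 5, 5]

resampled_idx = [3, 3, 4, 4, 5, 5]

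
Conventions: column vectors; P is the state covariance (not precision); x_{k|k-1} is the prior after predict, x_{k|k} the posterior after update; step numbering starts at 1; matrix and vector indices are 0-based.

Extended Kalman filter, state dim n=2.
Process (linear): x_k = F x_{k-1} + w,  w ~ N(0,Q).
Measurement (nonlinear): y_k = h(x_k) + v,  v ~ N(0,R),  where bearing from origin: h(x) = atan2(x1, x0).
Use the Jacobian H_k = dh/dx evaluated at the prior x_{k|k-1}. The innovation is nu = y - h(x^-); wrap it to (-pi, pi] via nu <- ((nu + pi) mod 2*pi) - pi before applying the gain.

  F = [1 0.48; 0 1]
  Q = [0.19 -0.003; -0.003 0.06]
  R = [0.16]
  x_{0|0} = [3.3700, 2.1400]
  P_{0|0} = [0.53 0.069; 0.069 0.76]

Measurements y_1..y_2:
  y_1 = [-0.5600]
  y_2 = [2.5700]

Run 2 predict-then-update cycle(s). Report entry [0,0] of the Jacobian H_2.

step 1: x^-=[4.3972, 2.1400]  P^-=[0.9613 0.4308; 0.4308 0.8200]  H_jac=[-0.0895 0.1839]  S=[0.1812]  K=[-0.0376; 0.6192]  nu=[-1.0129]  x^+=[4.4353, 1.5128]  P^+=[0.9611 0.4350; 0.4350 0.7505]
step 2: x^-=[5.1614, 1.5128]  P^-=[1.7416 0.7923; 0.7923 0.8105]  H_jac=[-0.0523 0.1784]  S=[0.1758]  K=[0.2860; 0.5870]  nu=[2.2849]  x^+=[5.8150, 2.8540]  P^+=[1.7272 0.7628; 0.7628 0.7500]

H_jac[0,0] = -0.0523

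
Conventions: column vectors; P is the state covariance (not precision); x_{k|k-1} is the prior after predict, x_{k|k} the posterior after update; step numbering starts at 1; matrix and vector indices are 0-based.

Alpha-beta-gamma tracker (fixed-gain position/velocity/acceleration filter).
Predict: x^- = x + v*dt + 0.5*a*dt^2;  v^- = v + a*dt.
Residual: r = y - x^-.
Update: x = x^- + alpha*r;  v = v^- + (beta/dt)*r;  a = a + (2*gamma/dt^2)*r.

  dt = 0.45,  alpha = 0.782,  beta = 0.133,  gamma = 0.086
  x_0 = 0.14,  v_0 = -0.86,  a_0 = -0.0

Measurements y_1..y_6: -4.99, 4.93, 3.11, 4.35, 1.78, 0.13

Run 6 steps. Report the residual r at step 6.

resid = -4.8707

step 1: x_pred=-0.2470  r=-4.7430  x^+=-3.9560  v^+=-2.2618  a^+=-4.0286
step 2: x_pred=-5.3817  r=10.3117  x^+=2.6820  v^+=-1.0270  a^+=4.7300
step 3: x_pred=2.6988  r=0.4112  x^+=3.0204  v^+=1.2230  a^+=5.0793
step 4: x_pred=4.0850  r=0.2650  x^+=4.2922  v^+=3.5870  a^+=5.3044
step 5: x_pred=6.4435  r=-4.6635  x^+=2.7966  v^+=4.5957  a^+=1.3433
step 6: x_pred=5.0007  r=-4.8707  x^+=1.1918  v^+=3.7606  a^+=-2.7938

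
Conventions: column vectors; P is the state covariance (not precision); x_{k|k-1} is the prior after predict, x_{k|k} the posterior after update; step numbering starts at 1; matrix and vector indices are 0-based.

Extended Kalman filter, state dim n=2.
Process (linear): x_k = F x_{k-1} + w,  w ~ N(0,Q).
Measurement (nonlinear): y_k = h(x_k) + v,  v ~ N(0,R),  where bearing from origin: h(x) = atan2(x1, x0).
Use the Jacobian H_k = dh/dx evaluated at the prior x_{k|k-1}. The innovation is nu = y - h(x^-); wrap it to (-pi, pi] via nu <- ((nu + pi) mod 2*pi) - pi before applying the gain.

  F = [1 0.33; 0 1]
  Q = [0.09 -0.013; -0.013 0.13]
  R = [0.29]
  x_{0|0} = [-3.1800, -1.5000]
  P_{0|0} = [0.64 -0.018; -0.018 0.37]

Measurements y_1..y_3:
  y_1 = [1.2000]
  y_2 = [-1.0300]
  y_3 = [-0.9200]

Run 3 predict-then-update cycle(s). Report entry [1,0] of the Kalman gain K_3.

K[1,0] = -0.3335

step 1: x^-=[-3.6750, -1.5000]  P^-=[0.7584 0.0911; 0.0911 0.5000]  H_jac=[0.0952 -0.2333]  S=[0.3200]  K=[0.1592; -0.3373]  nu=[-2.3291]  x^+=[-4.0458, -0.7143]  P^+=[0.7503 0.1083; 0.1083 0.4636]
step 2: x^-=[-4.2816, -0.7143]  P^-=[0.9623 0.2483; 0.2483 0.5936]  H_jac=[0.0379 -0.2272]  S=[0.3178]  K=[-0.0627; -0.3949]  nu=[1.9463]  x^+=[-4.4037, -1.4829]  P^+=[0.9610 0.2404; 0.2404 0.5440]
step 3: x^-=[-4.8930, -1.4829]  P^-=[1.2689 0.4069; 0.4069 0.6740]  H_jac=[0.0567 -0.1872]  S=[0.3091]  K=[-0.0136; -0.3335]  nu=[1.9273]  x^+=[-4.9191, -2.1257]  P^+=[1.2689 0.4055; 0.4055 0.6397]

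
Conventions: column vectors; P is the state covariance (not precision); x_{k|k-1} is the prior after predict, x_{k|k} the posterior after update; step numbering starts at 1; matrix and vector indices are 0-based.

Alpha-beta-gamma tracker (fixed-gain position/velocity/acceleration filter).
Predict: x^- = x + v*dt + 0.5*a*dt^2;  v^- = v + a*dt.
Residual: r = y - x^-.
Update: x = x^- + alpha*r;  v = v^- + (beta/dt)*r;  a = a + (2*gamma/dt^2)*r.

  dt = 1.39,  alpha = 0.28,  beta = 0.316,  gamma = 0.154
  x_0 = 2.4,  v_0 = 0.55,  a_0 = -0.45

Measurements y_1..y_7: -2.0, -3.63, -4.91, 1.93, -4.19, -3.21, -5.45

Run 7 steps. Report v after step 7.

v_post = 7.4784

step 1: x_pred=2.7298  r=-4.7298  x^+=1.4054  v^+=-1.1508  a^+=-1.2040
step 2: x_pred=-1.3572  r=-2.2728  x^+=-1.9936  v^+=-3.3410  a^+=-1.5663
step 3: x_pred=-8.1507  r=3.2407  x^+=-7.2433  v^+=-4.7814  a^+=-1.0497
step 4: x_pred=-14.9035  r=16.8335  x^+=-10.1901  v^+=-2.4136  a^+=1.6338
step 5: x_pred=-11.9667  r=7.7767  x^+=-9.7892  v^+=1.6253  a^+=2.8735
step 6: x_pred=-4.7541  r=1.5441  x^+=-4.3218  v^+=5.9705  a^+=3.1196
step 7: x_pred=6.9909  r=-12.4409  x^+=3.5074  v^+=7.4784  a^+=1.1364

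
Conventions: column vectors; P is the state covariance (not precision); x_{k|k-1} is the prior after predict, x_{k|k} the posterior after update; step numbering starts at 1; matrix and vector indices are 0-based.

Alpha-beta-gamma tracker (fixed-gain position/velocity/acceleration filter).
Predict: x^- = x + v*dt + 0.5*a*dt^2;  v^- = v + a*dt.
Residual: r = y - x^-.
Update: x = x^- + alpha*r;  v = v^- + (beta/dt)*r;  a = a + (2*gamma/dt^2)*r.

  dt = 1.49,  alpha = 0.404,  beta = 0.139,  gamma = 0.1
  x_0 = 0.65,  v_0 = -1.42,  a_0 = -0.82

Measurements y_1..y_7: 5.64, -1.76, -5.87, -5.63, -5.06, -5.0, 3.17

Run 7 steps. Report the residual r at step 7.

step 1: x_pred=-2.3760  r=8.0160  x^+=0.8624  v^+=-1.8940  a^+=-0.0979
step 2: x_pred=-2.0682  r=0.3082  x^+=-1.9437  v^+=-2.0111  a^+=-0.0701
step 3: x_pred=-5.0180  r=-0.8520  x^+=-5.3622  v^+=-2.1950  a^+=-0.1469
step 4: x_pred=-8.7958  r=3.1658  x^+=-7.5168  v^+=-2.1185  a^+=0.1383
step 5: x_pred=-10.5197  r=5.4597  x^+=-8.3140  v^+=-1.4030  a^+=0.6302
step 6: x_pred=-9.7049  r=4.7049  x^+=-7.8041  v^+=-0.0251  a^+=1.0540
step 7: x_pred=-6.6715  r=9.8415  x^+=-2.6956  v^+=2.4635  a^+=1.9406

resid = 9.8415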